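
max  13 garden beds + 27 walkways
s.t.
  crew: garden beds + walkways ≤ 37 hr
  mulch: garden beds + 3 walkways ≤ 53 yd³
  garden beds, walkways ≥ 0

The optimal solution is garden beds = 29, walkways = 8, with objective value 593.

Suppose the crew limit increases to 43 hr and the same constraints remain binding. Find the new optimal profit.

629

Both crew and mulch are binding at x*.
From A_Bᵀ y = c: 1·y_crew + 1·y_mulch = 13; 1·y_crew + 3·y_mulch = 27.
Solving: y_crew = 6, y_mulch = 7.
Δz = y_crew·Δb = 6 × (6) = 36, so new z* = 593 + 36 = 629.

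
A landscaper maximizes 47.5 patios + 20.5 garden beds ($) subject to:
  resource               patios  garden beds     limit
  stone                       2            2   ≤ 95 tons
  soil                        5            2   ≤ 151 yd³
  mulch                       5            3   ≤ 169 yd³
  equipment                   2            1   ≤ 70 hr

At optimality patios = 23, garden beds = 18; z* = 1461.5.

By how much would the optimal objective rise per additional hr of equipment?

Check each constraint at x*: stone 82/95 (slack 13); soil 151/151 (tight); mulch 169/169 (tight); equipment 64/70 (slack 6).
By complementary slackness, y = 0 for the non-binding constraints.
From A_Bᵀ y = c: 5·y_soil + 5·y_mulch = 47.5; 2·y_soil + 3·y_mulch = 20.5.
This yields shadow prices y_soil = 8, y_mulch = 1.5.
Shadow price of equipment = 0.

0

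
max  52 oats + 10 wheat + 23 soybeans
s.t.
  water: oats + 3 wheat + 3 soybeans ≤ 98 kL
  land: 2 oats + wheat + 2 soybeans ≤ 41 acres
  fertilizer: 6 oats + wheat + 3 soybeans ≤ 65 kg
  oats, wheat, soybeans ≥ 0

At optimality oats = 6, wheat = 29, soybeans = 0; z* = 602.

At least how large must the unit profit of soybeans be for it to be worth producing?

28

Binding: land and fertilizer. Non-binding: water (5 unused).
By complementary slackness, y = 0 for the non-binding constraint.
The binding rows give the dual system: 2·y_land + 6·y_fertilizer = 52 and 1·y_land + 1·y_fertilizer = 10.
Solving: y_land = 2, y_fertilizer = 8.
soybeans enters the basis when its profit ≥ yᵀa₃ = 2·2 + 8·3 = 28.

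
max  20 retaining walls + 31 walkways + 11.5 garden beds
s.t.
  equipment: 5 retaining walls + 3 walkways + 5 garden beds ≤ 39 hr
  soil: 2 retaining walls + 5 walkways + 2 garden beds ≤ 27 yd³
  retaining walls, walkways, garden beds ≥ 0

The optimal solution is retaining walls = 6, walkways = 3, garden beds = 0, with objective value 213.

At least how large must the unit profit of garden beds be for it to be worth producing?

20

At the optimum: equipment uses 39 of 39 (binding); soil uses 27 of 27 (binding).
The binding rows give the dual system: 5·y_equipment + 2·y_soil = 20 and 3·y_equipment + 5·y_soil = 31.
Solving: y_equipment = 2, y_soil = 5.
garden beds enters the basis when its profit ≥ yᵀa₃ = 2·5 + 5·2 = 20.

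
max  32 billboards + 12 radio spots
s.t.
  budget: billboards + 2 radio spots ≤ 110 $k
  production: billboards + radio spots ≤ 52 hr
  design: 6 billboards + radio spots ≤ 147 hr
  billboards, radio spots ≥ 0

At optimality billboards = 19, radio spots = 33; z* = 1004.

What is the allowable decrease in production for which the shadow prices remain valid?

Binding constraints: production, design. The basis is B = [[1,1],[6,1]] with det -5.
Per unit decrease in production, x* moves by d = (0.2, -1.2).
The basis stays optimal until radio spots reaches 0; allowable decrease = 27.5 hr.

27.5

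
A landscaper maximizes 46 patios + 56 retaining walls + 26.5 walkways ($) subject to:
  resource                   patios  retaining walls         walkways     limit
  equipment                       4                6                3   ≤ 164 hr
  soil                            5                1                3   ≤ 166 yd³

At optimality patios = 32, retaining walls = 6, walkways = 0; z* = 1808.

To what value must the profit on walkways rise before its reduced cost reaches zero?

At the optimum: equipment uses 164 of 164 (binding); soil uses 166 of 166 (binding).
The binding rows give the dual system: 4·y_equipment + 5·y_soil = 46 and 6·y_equipment + 1·y_soil = 56.
Solving: y_equipment = 9, y_soil = 2.
walkways enters the basis when its profit ≥ yᵀa₃ = 9·3 + 2·3 = 33.

33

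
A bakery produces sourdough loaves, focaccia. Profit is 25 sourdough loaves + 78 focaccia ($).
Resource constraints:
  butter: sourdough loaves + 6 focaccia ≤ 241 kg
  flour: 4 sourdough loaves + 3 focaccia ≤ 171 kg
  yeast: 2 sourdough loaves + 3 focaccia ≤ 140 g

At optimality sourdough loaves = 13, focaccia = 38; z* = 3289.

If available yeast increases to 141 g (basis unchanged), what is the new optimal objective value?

3297

At the optimum: butter uses 241 of 241 (binding); flour uses 166 of 171 (slack = 5); yeast uses 140 of 140 (binding).
Since flour is not tight, its dual is 0.
From A_Bᵀ y = c: 1·y_butter + 2·y_yeast = 25; 6·y_butter + 3·y_yeast = 78.
This yields shadow prices y_butter = 9, y_yeast = 8.
Δz = y_yeast·Δb = 8 × (1) = 8, so new z* = 3289 + 8 = 3297.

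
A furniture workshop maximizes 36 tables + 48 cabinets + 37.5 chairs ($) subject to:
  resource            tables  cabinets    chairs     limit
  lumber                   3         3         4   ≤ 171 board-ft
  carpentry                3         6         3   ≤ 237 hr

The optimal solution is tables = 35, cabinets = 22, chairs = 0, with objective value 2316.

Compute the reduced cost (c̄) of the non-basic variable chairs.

-6.5

At the optimum: lumber uses 171 of 171 (binding); carpentry uses 237 of 237 (binding).
Dual feasibility on the basic columns requires 3·y_lumber + 3·y_carpentry = 36, 3·y_lumber + 6·y_carpentry = 48.
This yields shadow prices y_lumber = 8, y_carpentry = 4.
Reduced cost of chairs: c₃ − yᵀa₃ = 37.5 − (8·4 + 4·3) = 37.5 − 44 = -6.5.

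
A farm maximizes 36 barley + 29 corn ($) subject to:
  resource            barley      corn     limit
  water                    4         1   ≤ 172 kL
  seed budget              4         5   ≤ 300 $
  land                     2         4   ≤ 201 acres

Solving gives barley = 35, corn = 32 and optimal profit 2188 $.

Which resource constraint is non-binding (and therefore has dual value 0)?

water: 172/172 (binding)
seed budget: 300/300 (binding)
land: 198/201 (slack 3)
By complementary slackness, a constraint with positive slack has shadow price 0 → land.

land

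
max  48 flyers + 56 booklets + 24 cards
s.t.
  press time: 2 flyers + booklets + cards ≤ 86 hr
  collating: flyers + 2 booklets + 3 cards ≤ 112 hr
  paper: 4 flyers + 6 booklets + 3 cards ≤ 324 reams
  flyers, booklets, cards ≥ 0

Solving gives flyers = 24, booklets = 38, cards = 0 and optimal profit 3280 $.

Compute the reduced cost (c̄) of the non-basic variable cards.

-8

Binding: press time and paper. Non-binding: collating (12 unused).
By complementary slackness, y = 0 for the non-binding constraint.
The binding rows give the dual system: 2·y_press time + 4·y_paper = 48 and 1·y_press time + 6·y_paper = 56.
→ y_press time = 8 and y_paper = 8.
Reduced cost of cards: c₃ − yᵀa₃ = 24 − (8·1 + 8·3) = 24 − 32 = -8.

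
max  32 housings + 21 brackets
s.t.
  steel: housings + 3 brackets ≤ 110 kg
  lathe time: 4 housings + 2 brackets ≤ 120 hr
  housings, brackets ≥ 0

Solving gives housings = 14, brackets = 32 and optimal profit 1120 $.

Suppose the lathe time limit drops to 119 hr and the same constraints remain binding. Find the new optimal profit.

Both steel and lathe time are binding at x*.
Dual feasibility on the basic columns requires 1·y_steel + 4·y_lathe time = 32, 3·y_steel + 2·y_lathe time = 21.
Solving: y_steel = 2, y_lathe time = 7.5.
Δz = y_lathe time·Δb = 7.5 × (-1) = -7.5, so new z* = 1120 − 7.5 = 1112.5.

1112.5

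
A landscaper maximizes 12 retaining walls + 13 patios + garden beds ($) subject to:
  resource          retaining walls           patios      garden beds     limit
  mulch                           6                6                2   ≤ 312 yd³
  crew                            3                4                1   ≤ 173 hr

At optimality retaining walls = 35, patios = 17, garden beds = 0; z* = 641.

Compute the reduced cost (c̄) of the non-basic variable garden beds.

Both mulch and crew are binding at x*.
The binding rows give the dual system: 6·y_mulch + 3·y_crew = 12 and 6·y_mulch + 4·y_crew = 13.
Solving: y_mulch = 1.5, y_crew = 1.
Reduced cost of garden beds: c₃ − yᵀa₃ = 1 − (1.5·2 + 1·1) = 1 − 4 = -3.

-3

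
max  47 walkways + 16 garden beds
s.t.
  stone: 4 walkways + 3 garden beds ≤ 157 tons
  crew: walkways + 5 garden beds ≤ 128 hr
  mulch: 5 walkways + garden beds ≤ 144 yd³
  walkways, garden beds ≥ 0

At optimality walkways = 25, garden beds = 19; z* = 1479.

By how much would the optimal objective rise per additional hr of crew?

0

Binding: stone and mulch. Non-binding: crew (8 unused).
Since crew is not tight, its dual is 0.
From A_Bᵀ y = c: 4·y_stone + 5·y_mulch = 47; 3·y_stone + 1·y_mulch = 16.
This yields shadow prices y_stone = 3, y_mulch = 7.
Shadow price of crew = 0.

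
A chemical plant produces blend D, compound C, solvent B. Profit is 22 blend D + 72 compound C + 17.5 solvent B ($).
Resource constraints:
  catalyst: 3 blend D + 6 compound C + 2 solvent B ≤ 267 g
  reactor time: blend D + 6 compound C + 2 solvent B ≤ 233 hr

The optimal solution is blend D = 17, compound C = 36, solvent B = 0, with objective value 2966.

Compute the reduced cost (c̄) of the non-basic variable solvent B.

-6.5

Both catalyst and reactor time are binding at x*.
Dual feasibility on the basic columns requires 3·y_catalyst + 1·y_reactor time = 22, 6·y_catalyst + 6·y_reactor time = 72.
Solving: y_catalyst = 5, y_reactor time = 7.
Reduced cost of solvent B: c₃ − yᵀa₃ = 17.5 − (5·2 + 7·2) = 17.5 − 24 = -6.5.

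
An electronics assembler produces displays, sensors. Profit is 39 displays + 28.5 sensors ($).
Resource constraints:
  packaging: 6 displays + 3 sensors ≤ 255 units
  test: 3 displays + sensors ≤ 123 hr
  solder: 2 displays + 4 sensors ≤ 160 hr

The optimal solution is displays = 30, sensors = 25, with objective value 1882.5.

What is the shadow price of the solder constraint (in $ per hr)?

3

At the optimum: packaging uses 255 of 255 (binding); test uses 115 of 123 (slack = 8); solder uses 160 of 160 (binding).
By complementary slackness, y = 0 for the non-binding constraint.
The binding rows give the dual system: 6·y_packaging + 2·y_solder = 39 and 3·y_packaging + 4·y_solder = 28.5.
Solving: y_packaging = 5.5, y_solder = 3.
Shadow price of solder = 3.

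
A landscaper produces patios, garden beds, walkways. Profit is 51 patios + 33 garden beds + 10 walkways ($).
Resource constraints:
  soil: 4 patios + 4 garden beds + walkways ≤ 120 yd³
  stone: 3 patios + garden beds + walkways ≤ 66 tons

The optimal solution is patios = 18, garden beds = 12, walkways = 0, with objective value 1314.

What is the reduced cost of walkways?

-5

Check each constraint at x*: soil 120/120 (tight); stone 66/66 (tight).
Dual feasibility on the basic columns requires 4·y_soil + 3·y_stone = 51, 4·y_soil + 1·y_stone = 33.
This yields shadow prices y_soil = 6, y_stone = 9.
Reduced cost of walkways: c₃ − yᵀa₃ = 10 − (6·1 + 9·1) = 10 − 15 = -5.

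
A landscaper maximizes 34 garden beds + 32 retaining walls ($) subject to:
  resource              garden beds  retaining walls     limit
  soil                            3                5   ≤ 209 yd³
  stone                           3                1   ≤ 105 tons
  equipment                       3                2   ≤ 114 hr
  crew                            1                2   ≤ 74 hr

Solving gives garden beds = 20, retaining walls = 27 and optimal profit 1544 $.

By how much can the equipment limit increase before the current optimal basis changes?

14.4

Binding constraints: equipment, crew. The basis is B = [[3,2],[1,2]] with det 4.
Per unit increase in equipment, x* moves by d = (0.5, -0.25).
The basis stays optimal until stone becomes binding; allowable increase = 14.4 hr.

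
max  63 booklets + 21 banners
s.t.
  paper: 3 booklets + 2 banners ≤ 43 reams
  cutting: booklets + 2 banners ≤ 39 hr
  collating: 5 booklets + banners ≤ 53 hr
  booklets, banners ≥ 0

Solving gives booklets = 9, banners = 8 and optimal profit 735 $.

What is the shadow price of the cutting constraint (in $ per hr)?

0

At the optimum: paper uses 43 of 43 (binding); cutting uses 25 of 39 (slack = 14); collating uses 53 of 53 (binding).
Since cutting is not tight, its dual is 0.
Dual feasibility on the basic columns requires 3·y_paper + 5·y_collating = 63, 2·y_paper + 1·y_collating = 21.
This yields shadow prices y_paper = 6, y_collating = 9.
Shadow price of cutting = 0.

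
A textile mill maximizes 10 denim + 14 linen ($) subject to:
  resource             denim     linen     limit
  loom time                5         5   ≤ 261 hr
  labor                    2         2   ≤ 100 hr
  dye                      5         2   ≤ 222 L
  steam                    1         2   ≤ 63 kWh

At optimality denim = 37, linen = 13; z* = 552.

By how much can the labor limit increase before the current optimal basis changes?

2.75

Binding constraints: labor, steam. The basis is B = [[2,2],[1,2]] with det 2.
Per unit increase in labor, x* moves by d = (1, -0.5).
The basis stays optimal until dye becomes binding; allowable increase = 2.75 hr.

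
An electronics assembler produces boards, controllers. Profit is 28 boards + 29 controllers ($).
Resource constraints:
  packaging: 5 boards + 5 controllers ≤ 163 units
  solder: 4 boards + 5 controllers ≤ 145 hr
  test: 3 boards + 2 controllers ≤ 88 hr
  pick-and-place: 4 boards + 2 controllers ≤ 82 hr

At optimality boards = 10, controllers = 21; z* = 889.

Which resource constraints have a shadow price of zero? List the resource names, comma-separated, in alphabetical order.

packaging: 155/163 (slack 8)
solder: 145/145 (binding)
test: 72/88 (slack 16)
pick-and-place: 82/82 (binding)
By complementary slackness, a constraint with positive slack has shadow price 0 → packaging, test.

packaging, test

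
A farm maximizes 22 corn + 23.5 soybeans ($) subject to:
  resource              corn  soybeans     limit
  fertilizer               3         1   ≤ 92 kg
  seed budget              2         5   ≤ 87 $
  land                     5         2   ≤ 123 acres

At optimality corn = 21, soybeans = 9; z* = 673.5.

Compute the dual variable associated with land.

Binding: seed budget and land. Non-binding: fertilizer (20 unused).
Since fertilizer is not tight, its dual is 0.
From A_Bᵀ y = c: 2·y_seed budget + 5·y_land = 22; 5·y_seed budget + 2·y_land = 23.5.
Solving: y_seed budget = 3.5, y_land = 3.
Shadow price of land = 3.

3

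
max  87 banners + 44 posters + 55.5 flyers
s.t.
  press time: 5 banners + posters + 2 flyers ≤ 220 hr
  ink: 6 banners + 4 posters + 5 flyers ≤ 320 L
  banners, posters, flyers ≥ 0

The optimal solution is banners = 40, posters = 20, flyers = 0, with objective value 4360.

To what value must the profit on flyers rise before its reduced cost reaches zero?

59.5

Check each constraint at x*: press time 220/220 (tight); ink 320/320 (tight).
The binding rows give the dual system: 5·y_press time + 6·y_ink = 87 and 1·y_press time + 4·y_ink = 44.
This yields shadow prices y_press time = 6, y_ink = 9.5.
flyers enters the basis when its profit ≥ yᵀa₃ = 6·2 + 9.5·5 = 59.5.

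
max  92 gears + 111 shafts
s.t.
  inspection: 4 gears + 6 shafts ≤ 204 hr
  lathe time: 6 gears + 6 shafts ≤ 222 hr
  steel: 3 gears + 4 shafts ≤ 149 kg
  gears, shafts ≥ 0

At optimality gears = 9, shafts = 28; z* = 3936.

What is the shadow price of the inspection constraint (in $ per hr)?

At the optimum: inspection uses 204 of 204 (binding); lathe time uses 222 of 222 (binding); steel uses 139 of 149 (slack = 10).
Since steel is not tight, its dual is 0.
Dual feasibility on the basic columns requires 4·y_inspection + 6·y_lathe time = 92, 6·y_inspection + 6·y_lathe time = 111.
This yields shadow prices y_inspection = 9.5, y_lathe time = 9.
Shadow price of inspection = 9.5.

9.5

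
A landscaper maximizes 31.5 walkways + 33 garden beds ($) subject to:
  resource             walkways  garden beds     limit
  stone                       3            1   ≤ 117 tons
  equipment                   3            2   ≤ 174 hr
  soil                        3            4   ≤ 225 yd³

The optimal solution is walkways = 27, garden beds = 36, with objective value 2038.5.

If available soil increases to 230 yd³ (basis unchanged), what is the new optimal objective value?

2076

At the optimum: stone uses 117 of 117 (binding); equipment uses 153 of 174 (slack = 21); soil uses 225 of 225 (binding).
Slack constraints have shadow price 0 (complementary slackness).
From A_Bᵀ y = c: 3·y_stone + 3·y_soil = 31.5; 1·y_stone + 4·y_soil = 33.
→ y_stone = 3 and y_soil = 7.5.
Δz = y_soil·Δb = 7.5 × (5) = 37.5, so new z* = 2038.5 + 37.5 = 2076.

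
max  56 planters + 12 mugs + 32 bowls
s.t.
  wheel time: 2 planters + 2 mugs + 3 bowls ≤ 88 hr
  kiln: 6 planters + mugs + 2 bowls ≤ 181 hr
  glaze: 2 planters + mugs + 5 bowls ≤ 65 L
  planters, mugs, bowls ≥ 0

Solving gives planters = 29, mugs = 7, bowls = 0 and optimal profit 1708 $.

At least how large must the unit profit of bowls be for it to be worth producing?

At the optimum: wheel time uses 72 of 88 (slack = 16); kiln uses 181 of 181 (binding); glaze uses 65 of 65 (binding).
Slack constraints have shadow price 0 (complementary slackness).
From A_Bᵀ y = c: 6·y_kiln + 2·y_glaze = 56; 1·y_kiln + 1·y_glaze = 12.
This yields shadow prices y_kiln = 8, y_glaze = 4.
bowls enters the basis when its profit ≥ yᵀa₃ = 8·2 + 4·5 = 36.

36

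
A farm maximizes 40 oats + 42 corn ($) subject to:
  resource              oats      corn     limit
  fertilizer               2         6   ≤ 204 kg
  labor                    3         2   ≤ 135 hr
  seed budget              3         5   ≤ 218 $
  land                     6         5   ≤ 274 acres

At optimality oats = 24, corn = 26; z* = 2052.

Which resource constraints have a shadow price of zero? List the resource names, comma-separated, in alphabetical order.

fertilizer: 204/204 (binding)
labor: 124/135 (slack 11)
seed budget: 202/218 (slack 16)
land: 274/274 (binding)
By complementary slackness, a constraint with positive slack has shadow price 0 → labor, seed budget.

labor, seed budget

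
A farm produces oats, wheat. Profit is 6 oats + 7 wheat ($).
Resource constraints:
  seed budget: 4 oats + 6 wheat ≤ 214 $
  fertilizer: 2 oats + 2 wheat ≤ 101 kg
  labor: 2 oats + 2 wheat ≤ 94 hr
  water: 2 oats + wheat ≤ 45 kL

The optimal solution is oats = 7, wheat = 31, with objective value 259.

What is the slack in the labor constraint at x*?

18

labor used = 2·7 + 2·31 = 76; slack = 94 − 76 = 18.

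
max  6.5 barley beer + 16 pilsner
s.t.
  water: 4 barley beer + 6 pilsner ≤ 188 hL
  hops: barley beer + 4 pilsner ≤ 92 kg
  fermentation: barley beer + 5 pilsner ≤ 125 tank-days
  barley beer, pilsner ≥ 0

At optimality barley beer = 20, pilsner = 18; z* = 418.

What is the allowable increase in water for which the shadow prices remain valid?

180

Binding constraints: water, hops. The basis is B = [[4,6],[1,4]] with det 10.
Per unit increase in water, x* moves by d = (0.4, -0.1).
The basis stays optimal until pilsner reaches 0; allowable increase = 180 hL.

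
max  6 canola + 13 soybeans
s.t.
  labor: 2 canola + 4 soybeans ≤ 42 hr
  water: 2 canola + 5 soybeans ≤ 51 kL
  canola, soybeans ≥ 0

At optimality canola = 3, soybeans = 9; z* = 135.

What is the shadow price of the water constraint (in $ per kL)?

1

Both labor and water are binding at x*.
From A_Bᵀ y = c: 2·y_labor + 2·y_water = 6; 4·y_labor + 5·y_water = 13.
This yields shadow prices y_labor = 2, y_water = 1.
Shadow price of water = 1.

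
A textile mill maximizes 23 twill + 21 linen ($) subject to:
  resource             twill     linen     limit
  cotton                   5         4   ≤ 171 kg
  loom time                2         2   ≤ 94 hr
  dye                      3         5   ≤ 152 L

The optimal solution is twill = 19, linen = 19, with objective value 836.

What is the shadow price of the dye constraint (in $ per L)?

Check each constraint at x*: cotton 171/171 (tight); loom time 76/94 (slack 18); dye 152/152 (tight).
By complementary slackness, y = 0 for the non-binding constraint.
Dual feasibility on the basic columns requires 5·y_cotton + 3·y_dye = 23, 4·y_cotton + 5·y_dye = 21.
→ y_cotton = 4 and y_dye = 1.
Shadow price of dye = 1.

1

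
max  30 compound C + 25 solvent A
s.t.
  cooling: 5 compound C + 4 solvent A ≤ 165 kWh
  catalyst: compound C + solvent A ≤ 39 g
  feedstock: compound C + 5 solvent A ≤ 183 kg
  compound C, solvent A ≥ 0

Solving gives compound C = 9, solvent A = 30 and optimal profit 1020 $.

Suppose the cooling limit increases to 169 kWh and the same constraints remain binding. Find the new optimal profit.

1040

Binding: cooling and catalyst. Non-binding: feedstock (24 unused).
Since feedstock is not tight, its dual is 0.
The binding rows give the dual system: 5·y_cooling + 1·y_catalyst = 30 and 4·y_cooling + 1·y_catalyst = 25.
Solving: y_cooling = 5, y_catalyst = 5.
Δz = y_cooling·Δb = 5 × (4) = 20, so new z* = 1020 + 20 = 1040.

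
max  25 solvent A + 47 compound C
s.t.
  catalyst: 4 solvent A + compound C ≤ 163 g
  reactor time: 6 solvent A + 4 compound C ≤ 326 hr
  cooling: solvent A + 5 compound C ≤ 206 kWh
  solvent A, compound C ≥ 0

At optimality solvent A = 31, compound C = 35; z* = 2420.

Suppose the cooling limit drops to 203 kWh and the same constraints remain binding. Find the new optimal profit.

2399

At the optimum: catalyst uses 159 of 163 (slack = 4); reactor time uses 326 of 326 (binding); cooling uses 206 of 206 (binding).
By complementary slackness, y = 0 for the non-binding constraint.
The binding rows give the dual system: 6·y_reactor time + 1·y_cooling = 25 and 4·y_reactor time + 5·y_cooling = 47.
→ y_reactor time = 3 and y_cooling = 7.
Δz = y_cooling·Δb = 7 × (-3) = -21, so new z* = 2420 − 21 = 2399.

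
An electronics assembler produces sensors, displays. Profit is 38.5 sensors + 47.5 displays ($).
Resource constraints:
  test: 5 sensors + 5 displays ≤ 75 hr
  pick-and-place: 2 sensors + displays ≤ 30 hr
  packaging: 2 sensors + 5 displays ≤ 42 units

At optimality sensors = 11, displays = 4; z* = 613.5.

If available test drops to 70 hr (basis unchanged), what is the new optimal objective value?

At the optimum: test uses 75 of 75 (binding); pick-and-place uses 26 of 30 (slack = 4); packaging uses 42 of 42 (binding).
Slack constraints have shadow price 0 (complementary slackness).
The binding rows give the dual system: 5·y_test + 2·y_packaging = 38.5 and 5·y_test + 5·y_packaging = 47.5.
This yields shadow prices y_test = 6.5, y_packaging = 3.
Δz = y_test·Δb = 6.5 × (-5) = -32.5, so new z* = 613.5 − 32.5 = 581.

581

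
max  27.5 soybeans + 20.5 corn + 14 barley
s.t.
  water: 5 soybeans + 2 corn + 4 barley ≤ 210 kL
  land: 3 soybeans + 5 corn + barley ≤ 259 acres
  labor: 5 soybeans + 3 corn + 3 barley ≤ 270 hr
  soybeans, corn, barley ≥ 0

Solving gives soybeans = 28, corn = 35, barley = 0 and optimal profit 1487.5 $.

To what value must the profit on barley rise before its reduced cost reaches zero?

At the optimum: water uses 210 of 210 (binding); land uses 259 of 259 (binding); labor uses 245 of 270 (slack = 25).
Since labor is not tight, its dual is 0.
The binding rows give the dual system: 5·y_water + 3·y_land = 27.5 and 2·y_water + 5·y_land = 20.5.
→ y_water = 4 and y_land = 2.5.
barley enters the basis when its profit ≥ yᵀa₃ = 4·4 + 2.5·1 = 18.5.

18.5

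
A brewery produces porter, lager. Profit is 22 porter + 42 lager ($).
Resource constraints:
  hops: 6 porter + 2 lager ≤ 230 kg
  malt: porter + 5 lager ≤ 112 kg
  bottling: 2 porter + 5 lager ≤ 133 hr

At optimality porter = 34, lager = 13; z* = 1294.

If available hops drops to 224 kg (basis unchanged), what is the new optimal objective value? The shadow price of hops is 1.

1288

Δb = -6, so new z* = 1294 + (1)·(-6) = 1294 − 6 = 1288.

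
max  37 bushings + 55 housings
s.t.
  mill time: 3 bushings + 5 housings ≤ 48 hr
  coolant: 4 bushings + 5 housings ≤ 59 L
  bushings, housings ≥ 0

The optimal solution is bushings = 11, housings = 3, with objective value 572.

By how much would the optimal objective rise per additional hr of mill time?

7

Both mill time and coolant are binding at x*.
Dual feasibility on the basic columns requires 3·y_mill time + 4·y_coolant = 37, 5·y_mill time + 5·y_coolant = 55.
Solving: y_mill time = 7, y_coolant = 4.
Shadow price of mill time = 7.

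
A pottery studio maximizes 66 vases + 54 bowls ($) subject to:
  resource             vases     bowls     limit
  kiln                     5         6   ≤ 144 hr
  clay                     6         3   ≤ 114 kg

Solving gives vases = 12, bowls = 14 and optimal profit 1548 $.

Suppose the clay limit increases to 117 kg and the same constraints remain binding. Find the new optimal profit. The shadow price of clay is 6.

Δb = 3, so new z* = 1548 + (6)·(3) = 1548 + 18 = 1566.

1566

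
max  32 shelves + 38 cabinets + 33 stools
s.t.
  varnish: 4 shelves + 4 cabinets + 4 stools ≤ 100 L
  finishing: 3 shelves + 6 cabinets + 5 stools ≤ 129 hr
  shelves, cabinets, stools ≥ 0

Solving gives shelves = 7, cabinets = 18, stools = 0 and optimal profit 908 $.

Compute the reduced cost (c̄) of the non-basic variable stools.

Both varnish and finishing are binding at x*.
Dual feasibility on the basic columns requires 4·y_varnish + 3·y_finishing = 32, 4·y_varnish + 6·y_finishing = 38.
This yields shadow prices y_varnish = 6.5, y_finishing = 2.
Reduced cost of stools: c₃ − yᵀa₃ = 33 − (6.5·4 + 2·5) = 33 − 36 = -3.

-3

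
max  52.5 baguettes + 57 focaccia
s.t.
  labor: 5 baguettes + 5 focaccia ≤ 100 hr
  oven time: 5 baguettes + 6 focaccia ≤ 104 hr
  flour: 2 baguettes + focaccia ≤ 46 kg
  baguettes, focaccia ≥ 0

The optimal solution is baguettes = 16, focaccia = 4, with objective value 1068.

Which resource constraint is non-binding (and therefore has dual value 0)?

flour

labor: 100/100 (binding)
oven time: 104/104 (binding)
flour: 36/46 (slack 10)
By complementary slackness, a constraint with positive slack has shadow price 0 → flour.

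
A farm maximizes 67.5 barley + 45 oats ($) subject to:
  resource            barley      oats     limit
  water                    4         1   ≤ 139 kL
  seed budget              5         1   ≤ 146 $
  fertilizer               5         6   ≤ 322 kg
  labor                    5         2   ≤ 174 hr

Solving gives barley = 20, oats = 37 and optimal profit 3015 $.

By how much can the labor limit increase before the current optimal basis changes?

7.2

Binding constraints: fertilizer, labor. The basis is B = [[5,6],[5,2]] with det -20.
Per unit increase in labor, x* moves by d = (0.3, -0.25).
The basis stays optimal until seed budget becomes binding; allowable increase = 7.2 hr.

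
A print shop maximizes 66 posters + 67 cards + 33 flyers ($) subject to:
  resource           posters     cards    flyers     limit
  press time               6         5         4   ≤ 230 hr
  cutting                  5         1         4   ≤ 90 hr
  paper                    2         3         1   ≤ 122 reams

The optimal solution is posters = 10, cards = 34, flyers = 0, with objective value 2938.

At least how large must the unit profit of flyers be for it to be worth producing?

41

Check each constraint at x*: press time 230/230 (tight); cutting 84/90 (slack 6); paper 122/122 (tight).
Since cutting is not tight, its dual is 0.
From A_Bᵀ y = c: 6·y_press time + 2·y_paper = 66; 5·y_press time + 3·y_paper = 67.
→ y_press time = 8 and y_paper = 9.
flyers enters the basis when its profit ≥ yᵀa₃ = 8·4 + 9·1 = 41.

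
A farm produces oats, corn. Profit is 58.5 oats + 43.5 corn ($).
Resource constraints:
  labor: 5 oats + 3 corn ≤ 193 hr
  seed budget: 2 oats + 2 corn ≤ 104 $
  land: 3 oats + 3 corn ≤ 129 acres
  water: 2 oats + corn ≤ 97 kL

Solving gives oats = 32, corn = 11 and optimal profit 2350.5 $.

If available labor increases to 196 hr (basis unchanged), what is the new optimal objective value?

2373

At the optimum: labor uses 193 of 193 (binding); seed budget uses 86 of 104 (slack = 18); land uses 129 of 129 (binding); water uses 75 of 97 (slack = 22).
Slack constraints have shadow price 0 (complementary slackness).
From A_Bᵀ y = c: 5·y_labor + 3·y_land = 58.5; 3·y_labor + 3·y_land = 43.5.
→ y_labor = 7.5 and y_land = 7.
Δz = y_labor·Δb = 7.5 × (3) = 22.5, so new z* = 2350.5 + 22.5 = 2373.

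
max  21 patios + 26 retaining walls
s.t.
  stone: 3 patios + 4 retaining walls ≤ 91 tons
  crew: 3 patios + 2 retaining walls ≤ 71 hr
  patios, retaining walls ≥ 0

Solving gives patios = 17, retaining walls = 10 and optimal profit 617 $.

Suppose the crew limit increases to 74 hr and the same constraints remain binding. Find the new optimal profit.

620

At the optimum: stone uses 91 of 91 (binding); crew uses 71 of 71 (binding).
From A_Bᵀ y = c: 3·y_stone + 3·y_crew = 21; 4·y_stone + 2·y_crew = 26.
This yields shadow prices y_stone = 6, y_crew = 1.
Δz = y_crew·Δb = 1 × (3) = 3, so new z* = 617 + 3 = 620.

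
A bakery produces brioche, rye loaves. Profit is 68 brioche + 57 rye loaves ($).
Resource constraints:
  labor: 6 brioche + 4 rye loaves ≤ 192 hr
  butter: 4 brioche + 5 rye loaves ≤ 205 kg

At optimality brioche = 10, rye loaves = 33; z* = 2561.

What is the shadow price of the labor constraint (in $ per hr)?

8

Both labor and butter are binding at x*.
The binding rows give the dual system: 6·y_labor + 4·y_butter = 68 and 4·y_labor + 5·y_butter = 57.
This yields shadow prices y_labor = 8, y_butter = 5.
Shadow price of labor = 8.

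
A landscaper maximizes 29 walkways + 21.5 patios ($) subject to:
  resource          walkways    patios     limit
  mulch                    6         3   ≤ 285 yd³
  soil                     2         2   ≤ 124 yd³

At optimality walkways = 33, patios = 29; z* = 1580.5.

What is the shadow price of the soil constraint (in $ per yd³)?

7

Check each constraint at x*: mulch 285/285 (tight); soil 124/124 (tight).
From A_Bᵀ y = c: 6·y_mulch + 2·y_soil = 29; 3·y_mulch + 2·y_soil = 21.5.
This yields shadow prices y_mulch = 2.5, y_soil = 7.
Shadow price of soil = 7.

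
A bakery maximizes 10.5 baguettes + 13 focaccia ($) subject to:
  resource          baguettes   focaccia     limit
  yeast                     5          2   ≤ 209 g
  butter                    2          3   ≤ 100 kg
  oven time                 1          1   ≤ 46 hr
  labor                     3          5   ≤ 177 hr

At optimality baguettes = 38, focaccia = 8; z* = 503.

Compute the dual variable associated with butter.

At the optimum: yeast uses 206 of 209 (slack = 3); butter uses 100 of 100 (binding); oven time uses 46 of 46 (binding); labor uses 154 of 177 (slack = 23).
By complementary slackness, y = 0 for the non-binding constraints.
The binding rows give the dual system: 2·y_butter + 1·y_oven time = 10.5 and 3·y_butter + 1·y_oven time = 13.
This yields shadow prices y_butter = 2.5, y_oven time = 5.5.
Shadow price of butter = 2.5.

2.5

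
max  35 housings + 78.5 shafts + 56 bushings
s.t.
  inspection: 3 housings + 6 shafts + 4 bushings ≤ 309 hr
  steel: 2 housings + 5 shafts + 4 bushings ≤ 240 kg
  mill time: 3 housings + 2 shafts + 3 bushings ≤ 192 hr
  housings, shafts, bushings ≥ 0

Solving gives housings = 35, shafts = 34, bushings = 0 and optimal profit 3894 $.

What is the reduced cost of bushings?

-2

Binding: inspection and steel. Non-binding: mill time (19 unused).
Since mill time is not tight, its dual is 0.
Dual feasibility on the basic columns requires 3·y_inspection + 2·y_steel = 35, 6·y_inspection + 5·y_steel = 78.5.
→ y_inspection = 6 and y_steel = 8.5.
Reduced cost of bushings: c₃ − yᵀa₃ = 56 − (6·4 + 8.5·4) = 56 − 58 = -2.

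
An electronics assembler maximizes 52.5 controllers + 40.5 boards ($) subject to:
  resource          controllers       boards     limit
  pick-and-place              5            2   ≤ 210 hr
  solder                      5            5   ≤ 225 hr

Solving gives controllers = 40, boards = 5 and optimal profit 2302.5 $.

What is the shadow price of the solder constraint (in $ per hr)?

At the optimum: pick-and-place uses 210 of 210 (binding); solder uses 225 of 225 (binding).
Dual feasibility on the basic columns requires 5·y_pick-and-place + 5·y_solder = 52.5, 2·y_pick-and-place + 5·y_solder = 40.5.
→ y_pick-and-place = 4 and y_solder = 6.5.
Shadow price of solder = 6.5.

6.5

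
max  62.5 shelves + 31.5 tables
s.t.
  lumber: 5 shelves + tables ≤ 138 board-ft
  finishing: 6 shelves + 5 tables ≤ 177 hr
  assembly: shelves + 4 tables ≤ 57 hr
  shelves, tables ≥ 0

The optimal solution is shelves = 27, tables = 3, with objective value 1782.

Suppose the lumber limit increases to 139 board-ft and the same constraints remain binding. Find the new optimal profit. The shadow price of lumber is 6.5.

1788.5

Δb = 1, so new z* = 1782 + (6.5)·(1) = 1782 + 6.5 = 1788.5.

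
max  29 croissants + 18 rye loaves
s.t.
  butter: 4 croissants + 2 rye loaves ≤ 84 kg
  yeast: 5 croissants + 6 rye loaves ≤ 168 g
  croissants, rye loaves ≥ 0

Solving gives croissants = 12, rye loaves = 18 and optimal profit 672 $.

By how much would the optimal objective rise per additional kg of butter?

At the optimum: butter uses 84 of 84 (binding); yeast uses 168 of 168 (binding).
Dual feasibility on the basic columns requires 4·y_butter + 5·y_yeast = 29, 2·y_butter + 6·y_yeast = 18.
→ y_butter = 6 and y_yeast = 1.
Shadow price of butter = 6.

6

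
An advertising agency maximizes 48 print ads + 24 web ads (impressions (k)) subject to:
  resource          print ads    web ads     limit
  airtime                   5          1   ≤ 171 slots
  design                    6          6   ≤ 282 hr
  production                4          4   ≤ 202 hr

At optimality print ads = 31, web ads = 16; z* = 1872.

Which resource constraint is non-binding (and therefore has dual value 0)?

airtime: 171/171 (binding)
design: 282/282 (binding)
production: 188/202 (slack 14)
By complementary slackness, a constraint with positive slack has shadow price 0 → production.

production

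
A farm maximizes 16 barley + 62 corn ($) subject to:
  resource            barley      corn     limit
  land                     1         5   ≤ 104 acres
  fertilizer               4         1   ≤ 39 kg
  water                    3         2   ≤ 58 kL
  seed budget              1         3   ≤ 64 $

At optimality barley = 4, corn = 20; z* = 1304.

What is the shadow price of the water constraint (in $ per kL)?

At the optimum: land uses 104 of 104 (binding); fertilizer uses 36 of 39 (slack = 3); water uses 52 of 58 (slack = 6); seed budget uses 64 of 64 (binding).
Since fertilizer, water are not tight, their duals are 0.
The binding rows give the dual system: 1·y_land + 1·y_seed budget = 16 and 5·y_land + 3·y_seed budget = 62.
Solving: y_land = 7, y_seed budget = 9.
Shadow price of water = 0.

0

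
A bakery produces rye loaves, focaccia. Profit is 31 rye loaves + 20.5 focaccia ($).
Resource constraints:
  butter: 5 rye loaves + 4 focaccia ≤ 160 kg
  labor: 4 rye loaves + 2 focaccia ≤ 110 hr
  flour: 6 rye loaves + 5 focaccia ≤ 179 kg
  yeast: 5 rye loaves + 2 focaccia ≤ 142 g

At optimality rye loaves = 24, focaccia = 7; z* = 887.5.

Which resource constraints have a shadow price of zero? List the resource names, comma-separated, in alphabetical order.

butter, yeast

butter: 148/160 (slack 12)
labor: 110/110 (binding)
flour: 179/179 (binding)
yeast: 134/142 (slack 8)
By complementary slackness, a constraint with positive slack has shadow price 0 → butter, yeast.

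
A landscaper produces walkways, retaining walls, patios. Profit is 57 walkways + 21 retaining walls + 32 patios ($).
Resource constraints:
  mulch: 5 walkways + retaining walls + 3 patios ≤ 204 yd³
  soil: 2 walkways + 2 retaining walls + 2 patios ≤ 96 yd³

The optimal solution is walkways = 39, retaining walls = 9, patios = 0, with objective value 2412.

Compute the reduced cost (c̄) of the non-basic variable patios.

-7

Both mulch and soil are binding at x*.
From A_Bᵀ y = c: 5·y_mulch + 2·y_soil = 57; 1·y_mulch + 2·y_soil = 21.
This yields shadow prices y_mulch = 9, y_soil = 6.
Reduced cost of patios: c₃ − yᵀa₃ = 32 − (9·3 + 6·2) = 32 − 39 = -7.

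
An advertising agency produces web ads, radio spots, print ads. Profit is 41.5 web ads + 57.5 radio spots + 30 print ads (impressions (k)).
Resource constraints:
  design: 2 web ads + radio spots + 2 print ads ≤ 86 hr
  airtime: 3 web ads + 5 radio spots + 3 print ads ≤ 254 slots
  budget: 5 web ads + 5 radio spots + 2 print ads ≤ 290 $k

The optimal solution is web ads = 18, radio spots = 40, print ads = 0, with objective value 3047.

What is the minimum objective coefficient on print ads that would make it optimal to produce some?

Binding: airtime and budget. Non-binding: design (10 unused).
By complementary slackness, y = 0 for the non-binding constraint.
From A_Bᵀ y = c: 3·y_airtime + 5·y_budget = 41.5; 5·y_airtime + 5·y_budget = 57.5.
This yields shadow prices y_airtime = 8, y_budget = 3.5.
print ads enters the basis when its profit ≥ yᵀa₃ = 8·3 + 3.5·2 = 31.

31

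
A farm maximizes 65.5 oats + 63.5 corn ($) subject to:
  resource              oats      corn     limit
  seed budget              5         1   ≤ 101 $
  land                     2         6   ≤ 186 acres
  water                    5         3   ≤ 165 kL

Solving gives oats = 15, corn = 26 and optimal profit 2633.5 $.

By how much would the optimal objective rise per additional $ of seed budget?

Binding: seed budget and land. Non-binding: water (12 unused).
By complementary slackness, y = 0 for the non-binding constraint.
Dual feasibility on the basic columns requires 5·y_seed budget + 2·y_land = 65.5, 1·y_seed budget + 6·y_land = 63.5.
Solving: y_seed budget = 9.5, y_land = 9.
Shadow price of seed budget = 9.5.

9.5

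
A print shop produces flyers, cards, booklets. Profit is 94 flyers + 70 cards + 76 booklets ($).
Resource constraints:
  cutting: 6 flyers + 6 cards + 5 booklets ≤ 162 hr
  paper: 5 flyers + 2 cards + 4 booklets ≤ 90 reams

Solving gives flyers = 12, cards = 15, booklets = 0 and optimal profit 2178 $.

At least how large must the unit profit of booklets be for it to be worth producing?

77

At the optimum: cutting uses 162 of 162 (binding); paper uses 90 of 90 (binding).
Dual feasibility on the basic columns requires 6·y_cutting + 5·y_paper = 94, 6·y_cutting + 2·y_paper = 70.
This yields shadow prices y_cutting = 9, y_paper = 8.
booklets enters the basis when its profit ≥ yᵀa₃ = 9·5 + 8·4 = 77.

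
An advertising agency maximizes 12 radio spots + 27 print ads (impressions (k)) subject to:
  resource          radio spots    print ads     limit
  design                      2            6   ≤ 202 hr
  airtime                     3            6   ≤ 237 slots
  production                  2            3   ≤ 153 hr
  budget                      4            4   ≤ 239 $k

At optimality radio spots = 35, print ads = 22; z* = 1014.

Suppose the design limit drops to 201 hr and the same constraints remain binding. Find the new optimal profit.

1012.5

Check each constraint at x*: design 202/202 (tight); airtime 237/237 (tight); production 136/153 (slack 17); budget 228/239 (slack 11).
By complementary slackness, y = 0 for the non-binding constraints.
From A_Bᵀ y = c: 2·y_design + 3·y_airtime = 12; 6·y_design + 6·y_airtime = 27.
This yields shadow prices y_design = 1.5, y_airtime = 3.
Δz = y_design·Δb = 1.5 × (-1) = -1.5, so new z* = 1014 − 1.5 = 1012.5.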